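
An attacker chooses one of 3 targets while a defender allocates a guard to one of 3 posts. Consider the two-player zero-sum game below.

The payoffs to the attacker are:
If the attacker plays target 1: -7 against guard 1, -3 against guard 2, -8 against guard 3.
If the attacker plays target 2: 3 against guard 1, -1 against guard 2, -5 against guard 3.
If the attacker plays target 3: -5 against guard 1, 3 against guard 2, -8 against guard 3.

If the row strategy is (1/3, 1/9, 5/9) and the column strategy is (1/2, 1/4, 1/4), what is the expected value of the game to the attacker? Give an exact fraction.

-25/6

Against (1/2, 1/4, 1/4), each row's expected payoff is target 1: -25/4; target 2: 0; target 3: -15/4.
Taking the (1/3, 1/9, 5/9)-weighted average: (1/3)·(-25/4) + (1/9)·(0) + (5/9)·(-15/4) = -25/6.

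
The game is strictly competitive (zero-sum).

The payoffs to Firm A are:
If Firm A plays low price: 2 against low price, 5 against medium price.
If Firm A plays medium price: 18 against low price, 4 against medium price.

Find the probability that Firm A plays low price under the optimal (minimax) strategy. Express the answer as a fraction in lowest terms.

Row minima are 2 and 4, so Firm A's maximin is 4; column maxima are 18 and 5, so Firm B's minimax is 5. These differ, so the equilibrium is in mixed strategies.
Let Firm A play low price with probability p. Firm B is indifferent when 2p + 18(1−p) = 5p + 4(1−p), giving p = 14/17.

14/17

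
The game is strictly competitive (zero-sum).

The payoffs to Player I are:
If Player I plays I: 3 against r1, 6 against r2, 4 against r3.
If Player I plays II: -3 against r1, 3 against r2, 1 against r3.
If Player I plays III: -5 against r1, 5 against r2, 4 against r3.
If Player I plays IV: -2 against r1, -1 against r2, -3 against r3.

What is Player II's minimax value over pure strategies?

3

The worst case (largest entry) in each column is r1: 3, r2: 6, r3: 4.
The best (smallest) of these is 3.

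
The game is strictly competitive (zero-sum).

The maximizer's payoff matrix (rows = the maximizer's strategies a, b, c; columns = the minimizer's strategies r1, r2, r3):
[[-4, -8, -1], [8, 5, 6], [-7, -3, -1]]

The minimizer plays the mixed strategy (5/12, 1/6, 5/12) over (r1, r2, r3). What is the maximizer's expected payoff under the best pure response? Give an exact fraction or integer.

a: (-4)·(5/12) + (-8)·(1/6) + (-1)·(5/12) = -41/12.
b: (8)·(5/12) + (5)·(1/6) + (6)·(5/12) = 20/3.
c: (-7)·(5/12) + (-3)·(1/6) + (-1)·(5/12) = -23/6.
The best pure response is b with expected payoff 20/3.

20/3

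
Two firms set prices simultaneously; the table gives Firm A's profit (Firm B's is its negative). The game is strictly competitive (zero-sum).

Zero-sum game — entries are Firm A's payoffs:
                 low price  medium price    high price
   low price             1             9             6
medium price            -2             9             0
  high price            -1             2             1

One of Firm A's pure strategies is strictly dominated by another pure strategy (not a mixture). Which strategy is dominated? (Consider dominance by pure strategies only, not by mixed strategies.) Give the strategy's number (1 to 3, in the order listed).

Compare high price with low price: 1 > -1, 9 > 2, 6 > 1.
So low price strictly dominates high price for Firm A; high price is strictly dominated.

3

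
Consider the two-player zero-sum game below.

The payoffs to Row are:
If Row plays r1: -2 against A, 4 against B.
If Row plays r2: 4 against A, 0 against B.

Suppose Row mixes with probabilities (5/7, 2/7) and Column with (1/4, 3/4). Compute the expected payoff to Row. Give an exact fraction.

Against (1/4, 3/4), each row's expected payoff is r1: 5/2; r2: 1.
Taking the (5/7, 2/7)-weighted average: (5/7)·(5/2) + (2/7)·(1) = 29/14.

29/14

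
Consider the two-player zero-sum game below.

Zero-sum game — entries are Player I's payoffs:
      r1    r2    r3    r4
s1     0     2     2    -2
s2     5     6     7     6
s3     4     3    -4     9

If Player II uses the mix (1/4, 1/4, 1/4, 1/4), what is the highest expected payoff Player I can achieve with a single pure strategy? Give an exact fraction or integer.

6

s1: (0)·(1/4) + (2)·(1/4) + (2)·(1/4) + (-2)·(1/4) = 1/2.
s2: (5)·(1/4) + (6)·(1/4) + (7)·(1/4) + (6)·(1/4) = 6.
s3: (4)·(1/4) + (3)·(1/4) + (-4)·(1/4) + (9)·(1/4) = 3.
The best pure response is s2 with expected payoff 6.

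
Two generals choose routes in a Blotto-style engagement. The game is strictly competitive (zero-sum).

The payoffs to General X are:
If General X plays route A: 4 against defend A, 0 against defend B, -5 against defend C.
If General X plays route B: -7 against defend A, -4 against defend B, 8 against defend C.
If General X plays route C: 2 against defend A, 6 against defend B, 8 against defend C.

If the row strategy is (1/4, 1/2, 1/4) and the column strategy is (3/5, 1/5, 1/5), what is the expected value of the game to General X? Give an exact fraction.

-7/20

Against (3/5, 1/5, 1/5), each row's expected payoff is route A: 7/5; route B: -17/5; route C: 4.
Taking the (1/4, 1/2, 1/4)-weighted average: (1/4)·(7/5) + (1/2)·(-17/5) + (1/4)·(4) = -7/20.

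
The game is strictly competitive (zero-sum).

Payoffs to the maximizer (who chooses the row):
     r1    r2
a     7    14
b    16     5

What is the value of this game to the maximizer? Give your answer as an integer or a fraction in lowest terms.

Row minima are 7 and 5, so the maximizer's maximin is 7; column maxima are 16 and 14, so the minimizer's minimax is 14. These differ, so the equilibrium is in mixed strategies.
Let the maximizer play a with probability p. The minimizer is indifferent when 7p + 16(1−p) = 14p + 5(1−p), giving p = 11/18.
Let the minimizer play r1 with probability q. The maximizer is indifferent when 7q + 14(1−q) = 16q + 5(1−q), giving q = 1/2.
The value is 7·(1/2) + (14)·(1/2) = 21/2.

21/2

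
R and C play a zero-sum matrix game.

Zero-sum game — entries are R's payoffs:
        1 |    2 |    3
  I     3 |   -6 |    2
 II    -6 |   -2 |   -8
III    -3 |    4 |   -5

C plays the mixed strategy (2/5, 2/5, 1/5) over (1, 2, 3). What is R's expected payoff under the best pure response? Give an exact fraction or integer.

I: (3)·(2/5) + (-6)·(2/5) + (2)·(1/5) = -4/5.
II: (-6)·(2/5) + (-2)·(2/5) + (-8)·(1/5) = -24/5.
III: (-3)·(2/5) + (4)·(2/5) + (-5)·(1/5) = -3/5.
The best pure response is III with expected payoff -3/5.

-3/5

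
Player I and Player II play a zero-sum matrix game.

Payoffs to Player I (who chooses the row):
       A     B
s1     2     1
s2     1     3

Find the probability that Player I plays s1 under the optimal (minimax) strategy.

Row minima are 1 and 1, so Player I's maximin is 1; column maxima are 2 and 3, so Player II's minimax is 2. These differ, so the equilibrium is in mixed strategies.
Let Player I play s1 with probability p. Player II is indifferent when 2p + (1−p) = p + 3(1−p), giving p = 2/3.

2/3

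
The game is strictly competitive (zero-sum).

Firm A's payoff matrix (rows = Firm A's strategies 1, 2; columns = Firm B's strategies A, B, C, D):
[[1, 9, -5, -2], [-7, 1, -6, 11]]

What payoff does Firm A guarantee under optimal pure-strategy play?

Row minima: -5, -7 → Firm A's maximin is -5.
Column maxima: 1, 9, -5, 11 → Firm B's minimax is -5.
They coincide at (1, C), so the value is -5.

-5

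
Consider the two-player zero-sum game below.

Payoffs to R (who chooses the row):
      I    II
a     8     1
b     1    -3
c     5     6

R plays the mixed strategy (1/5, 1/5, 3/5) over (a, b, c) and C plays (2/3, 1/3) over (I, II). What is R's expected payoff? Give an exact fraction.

Against (2/3, 1/3), each row's expected payoff is a: 17/3; b: -1/3; c: 16/3.
Taking the (1/5, 1/5, 3/5)-weighted average: (1/5)·(17/3) + (1/5)·(-1/3) + (3/5)·(16/3) = 64/15.

64/15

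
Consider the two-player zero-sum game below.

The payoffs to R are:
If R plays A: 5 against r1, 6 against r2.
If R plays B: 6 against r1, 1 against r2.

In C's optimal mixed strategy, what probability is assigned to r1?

5/6

Row minima are 5 and 1, so R's maximin is 5; column maxima are 6 and 6, so C's minimax is 6. These differ, so the equilibrium is in mixed strategies.
Let C play r1 with probability q. R is indifferent when 5q + 6(1−q) = 6q + (1−q), giving q = 5/6.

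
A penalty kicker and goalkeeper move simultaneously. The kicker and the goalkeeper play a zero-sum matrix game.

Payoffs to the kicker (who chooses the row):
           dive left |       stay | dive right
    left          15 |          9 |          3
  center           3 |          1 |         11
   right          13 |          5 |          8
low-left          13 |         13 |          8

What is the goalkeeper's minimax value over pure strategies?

11

The worst case (largest entry) in each column is dive left: 15, stay: 13, dive right: 11.
The best (smallest) of these is 11.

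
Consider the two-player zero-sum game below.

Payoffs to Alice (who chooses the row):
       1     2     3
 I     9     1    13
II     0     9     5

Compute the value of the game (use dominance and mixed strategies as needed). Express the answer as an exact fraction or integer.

81/17

Column 3 is strictly dominated by 1 for Bob (it gives Alice more in every row).
The remaining 2×2 game on (I, II) × (1, 2) has no saddle point. Let Alice play I with probability p; indifference gives 9p = p + 9(1−p), so p = 9/17.
Similarly Bob's optimal q on 1 is 8/17, and the value is 9·(8/17) + (1)·(9/17) = 81/17.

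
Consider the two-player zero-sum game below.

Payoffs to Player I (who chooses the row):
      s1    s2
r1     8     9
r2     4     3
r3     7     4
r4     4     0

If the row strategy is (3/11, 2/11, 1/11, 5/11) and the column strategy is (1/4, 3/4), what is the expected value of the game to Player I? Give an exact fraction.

Against (1/4, 3/4), each row's expected payoff is r1: 35/4; r2: 13/4; r3: 19/4; r4: 1.
Taking the (3/11, 2/11, 1/11, 5/11)-weighted average: (3/11)·(35/4) + (2/11)·(13/4) + (1/11)·(19/4) + (5/11)·(1) = 85/22.

85/22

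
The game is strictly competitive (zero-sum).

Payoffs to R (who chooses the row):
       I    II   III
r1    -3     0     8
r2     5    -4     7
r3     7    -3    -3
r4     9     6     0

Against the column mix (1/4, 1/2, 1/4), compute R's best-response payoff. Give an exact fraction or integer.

21/4

r1: (-3)·(1/4) + (0)·(1/2) + (8)·(1/4) = 5/4.
r2: (5)·(1/4) + (-4)·(1/2) + (7)·(1/4) = 1.
r3: (7)·(1/4) + (-3)·(1/2) + (-3)·(1/4) = -1/2.
r4: (9)·(1/4) + (6)·(1/2) + (0)·(1/4) = 21/4.
The best pure response is r4 with expected payoff 21/4.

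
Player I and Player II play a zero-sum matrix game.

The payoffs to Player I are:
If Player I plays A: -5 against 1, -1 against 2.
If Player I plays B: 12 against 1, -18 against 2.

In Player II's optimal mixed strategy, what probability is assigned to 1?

1/2

Row minima are -5 and -18, so Player I's maximin is -5; column maxima are 12 and -1, so Player II's minimax is -1. These differ, so the equilibrium is in mixed strategies.
Let Player II play 1 with probability q. Player I is indifferent when −5q − (1−q) = 12q − 18(1−q), giving q = 1/2.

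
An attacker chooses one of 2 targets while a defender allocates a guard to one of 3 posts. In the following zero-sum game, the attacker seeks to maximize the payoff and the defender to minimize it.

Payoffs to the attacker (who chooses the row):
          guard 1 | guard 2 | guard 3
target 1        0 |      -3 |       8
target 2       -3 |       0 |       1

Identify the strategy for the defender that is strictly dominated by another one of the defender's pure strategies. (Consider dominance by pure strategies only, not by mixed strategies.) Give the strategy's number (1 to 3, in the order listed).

3

The defender prefers columns that give the attacker less. Compare guard 3 with guard 1: 0 < 8, -3 < 1.
So guard 1 strictly dominates guard 3 for the defender; guard 3 is strictly dominated.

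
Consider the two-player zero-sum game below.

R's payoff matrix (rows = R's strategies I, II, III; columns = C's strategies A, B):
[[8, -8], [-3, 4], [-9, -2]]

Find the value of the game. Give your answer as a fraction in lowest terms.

Row III is strictly dominated by row II, so R never plays it.
The remaining 2×2 game on (I, II) × (A, B) has no saddle point. Let R play I with probability p; indifference gives 8p − 3(1−p) = −8p + 4(1−p), so p = 7/23.
Similarly C's optimal q on A is 12/23, and the value is 8·(12/23) + (-8)·(11/23) = 8/23.

8/23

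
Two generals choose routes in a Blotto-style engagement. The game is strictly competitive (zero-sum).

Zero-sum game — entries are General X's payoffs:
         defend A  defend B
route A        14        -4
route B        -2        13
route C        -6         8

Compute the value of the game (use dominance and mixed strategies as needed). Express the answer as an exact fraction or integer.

58/11

Row route C is strictly dominated by row route B, so General X never plays it.
The remaining 2×2 game on (route A, route B) × (defend A, defend B) has no saddle point. Let General X play route A with probability p; indifference gives 14p − 2(1−p) = −4p + 13(1−p), so p = 5/11.
Similarly General Y's optimal q on defend A is 17/33, and the value is 14·(17/33) + (-4)·(16/33) = 58/11.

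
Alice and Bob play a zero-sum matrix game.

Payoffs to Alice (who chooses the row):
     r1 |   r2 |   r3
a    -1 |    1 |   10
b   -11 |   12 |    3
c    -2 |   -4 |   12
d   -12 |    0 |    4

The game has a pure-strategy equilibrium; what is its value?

-1

Row minima: -1, -11, -4, -12 → Alice's maximin is -1.
Column maxima: -1, 12, 12 → Bob's minimax is -1.
They coincide at (a, r1), so the value is -1.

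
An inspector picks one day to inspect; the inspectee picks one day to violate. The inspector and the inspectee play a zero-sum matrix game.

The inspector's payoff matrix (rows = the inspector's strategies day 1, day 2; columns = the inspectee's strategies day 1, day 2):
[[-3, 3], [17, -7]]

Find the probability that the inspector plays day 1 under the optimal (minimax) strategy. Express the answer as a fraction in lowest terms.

4/5

Row minima are -3 and -7, so the inspector's maximin is -3; column maxima are 17 and 3, so the inspectee's minimax is 3. These differ, so the equilibrium is in mixed strategies.
Let the inspector play day 1 with probability p. The inspectee is indifferent when −3p + 17(1−p) = 3p − 7(1−p), giving p = 4/5.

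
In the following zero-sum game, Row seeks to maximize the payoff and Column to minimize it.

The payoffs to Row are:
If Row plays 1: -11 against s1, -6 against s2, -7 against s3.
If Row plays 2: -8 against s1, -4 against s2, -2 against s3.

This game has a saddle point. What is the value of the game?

Row minima: -11, -8 → Row's maximin is -8.
Column maxima: -8, -4, -2 → Column's minimax is -8.
They coincide at (2, s1), so the value is -8.

-8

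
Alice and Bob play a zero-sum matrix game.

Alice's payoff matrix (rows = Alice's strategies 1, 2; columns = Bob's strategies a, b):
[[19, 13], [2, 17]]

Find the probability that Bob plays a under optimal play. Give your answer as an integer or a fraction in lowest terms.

Row minima are 13 and 2, so Alice's maximin is 13; column maxima are 19 and 17, so Bob's minimax is 17. These differ, so the equilibrium is in mixed strategies.
Let Bob play a with probability q. Alice is indifferent when 19q + 13(1−q) = 2q + 17(1−q), giving q = 4/21.

4/21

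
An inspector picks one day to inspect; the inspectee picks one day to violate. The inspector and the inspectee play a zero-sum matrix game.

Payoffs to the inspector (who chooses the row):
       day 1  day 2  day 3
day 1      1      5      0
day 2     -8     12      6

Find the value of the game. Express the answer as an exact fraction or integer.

2/5

Column day 2 is strictly dominated by day 3 for the inspectee (it gives the inspector more in every row).
The remaining 2×2 game on (day 1, day 2) × (day 1, day 3) has no saddle point. Let the inspector play day 1 with probability p; indifference gives p − 8(1−p) = 6(1−p), so p = 14/15.
Similarly the inspectee's optimal q on day 1 is 2/5, and the value is 1·(2/5) + (0)·(3/5) = 2/5.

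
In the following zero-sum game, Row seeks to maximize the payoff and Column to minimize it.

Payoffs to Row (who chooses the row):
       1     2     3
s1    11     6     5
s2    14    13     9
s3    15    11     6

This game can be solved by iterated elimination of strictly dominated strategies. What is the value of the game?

Row s1 is strictly dominated by row s2 (14>11, 13>6, 9>5); eliminate s1.
Column 2 is strictly dominated by 3 for Column (9<13, 6<11); eliminate 2.
Column 1 is strictly dominated by 3 for Column (9<14, 6<15); eliminate 1.
Row s3 is strictly dominated by row s2 (9>6); eliminate s3.
Only (s2, 3) remains, with payoff 9.

9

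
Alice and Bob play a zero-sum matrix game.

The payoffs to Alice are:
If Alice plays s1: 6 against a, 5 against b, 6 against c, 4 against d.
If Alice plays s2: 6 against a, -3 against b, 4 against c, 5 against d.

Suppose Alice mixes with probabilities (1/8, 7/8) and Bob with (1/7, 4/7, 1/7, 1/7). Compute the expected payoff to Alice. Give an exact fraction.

57/56

Against (1/7, 4/7, 1/7, 1/7), each row's expected payoff is s1: 36/7; s2: 3/7.
Taking the (1/8, 7/8)-weighted average: (1/8)·(36/7) + (7/8)·(3/7) = 57/56.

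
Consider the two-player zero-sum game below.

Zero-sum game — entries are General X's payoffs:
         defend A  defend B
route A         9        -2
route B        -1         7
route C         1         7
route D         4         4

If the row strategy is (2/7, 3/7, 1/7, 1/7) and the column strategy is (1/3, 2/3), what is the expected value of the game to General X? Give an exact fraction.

Against (1/3, 2/3), each row's expected payoff is route A: 5/3; route B: 13/3; route C: 5; route D: 4.
Taking the (2/7, 3/7, 1/7, 1/7)-weighted average: (2/7)·(5/3) + (3/7)·(13/3) + (1/7)·(5) + (1/7)·(4) = 76/21.

76/21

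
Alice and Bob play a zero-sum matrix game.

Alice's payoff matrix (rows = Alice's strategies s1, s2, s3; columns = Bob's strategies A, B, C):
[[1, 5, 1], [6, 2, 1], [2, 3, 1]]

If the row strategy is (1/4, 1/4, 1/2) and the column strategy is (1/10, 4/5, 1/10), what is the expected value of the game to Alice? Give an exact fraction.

Against (1/10, 4/5, 1/10), each row's expected payoff is s1: 21/5; s2: 23/10; s3: 27/10.
Taking the (1/4, 1/4, 1/2)-weighted average: (1/4)·(21/5) + (1/4)·(23/10) + (1/2)·(27/10) = 119/40.

119/40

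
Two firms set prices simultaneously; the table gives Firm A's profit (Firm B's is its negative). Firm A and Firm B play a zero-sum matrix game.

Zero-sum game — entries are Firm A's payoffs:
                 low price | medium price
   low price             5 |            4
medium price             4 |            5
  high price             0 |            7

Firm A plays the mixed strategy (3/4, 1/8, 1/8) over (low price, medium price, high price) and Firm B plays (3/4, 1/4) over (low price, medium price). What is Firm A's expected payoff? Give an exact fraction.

Against (3/4, 1/4), each row's expected payoff is low price: 19/4; medium price: 17/4; high price: 7/4.
Taking the (3/4, 1/8, 1/8)-weighted average: (3/4)·(19/4) + (1/8)·(17/4) + (1/8)·(7/4) = 69/16.

69/16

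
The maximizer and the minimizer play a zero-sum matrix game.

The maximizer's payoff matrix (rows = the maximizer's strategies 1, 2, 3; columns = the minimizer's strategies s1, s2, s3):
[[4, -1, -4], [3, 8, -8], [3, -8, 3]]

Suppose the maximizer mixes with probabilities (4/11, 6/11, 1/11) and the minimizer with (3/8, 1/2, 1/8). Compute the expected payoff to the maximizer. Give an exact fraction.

97/44

Against (3/8, 1/2, 1/8), each row's expected payoff is 1: 1/2; 2: 33/8; 3: -5/2.
Taking the (4/11, 6/11, 1/11)-weighted average: (4/11)·(1/2) + (6/11)·(33/8) + (1/11)·(-5/2) = 97/44.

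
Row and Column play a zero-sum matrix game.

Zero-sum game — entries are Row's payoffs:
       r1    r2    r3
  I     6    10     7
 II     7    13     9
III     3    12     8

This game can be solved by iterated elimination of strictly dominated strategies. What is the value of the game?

7

Column r3 is strictly dominated by r1 for Column (6<7, 7<9, 3<8); eliminate r3.
Column r2 is strictly dominated by r1 for Column (6<10, 7<13, 3<12); eliminate r2.
Row I is strictly dominated by row II (7>6); eliminate I.
Row III is strictly dominated by row II (7>3); eliminate III.
Only (II, r1) remains, with payoff 7.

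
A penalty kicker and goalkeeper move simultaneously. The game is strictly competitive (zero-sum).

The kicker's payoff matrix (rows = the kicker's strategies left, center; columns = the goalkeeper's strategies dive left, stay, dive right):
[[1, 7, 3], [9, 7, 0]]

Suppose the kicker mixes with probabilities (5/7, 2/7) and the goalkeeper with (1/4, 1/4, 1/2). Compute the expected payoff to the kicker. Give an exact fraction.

51/14

Against (1/4, 1/4, 1/2), each row's expected payoff is left: 7/2; center: 4.
Taking the (5/7, 2/7)-weighted average: (5/7)·(7/2) + (2/7)·(4) = 51/14.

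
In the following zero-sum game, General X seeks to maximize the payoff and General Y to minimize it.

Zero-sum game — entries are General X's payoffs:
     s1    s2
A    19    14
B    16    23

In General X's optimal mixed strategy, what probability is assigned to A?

7/12

Row minima are 14 and 16, so General X's maximin is 16; column maxima are 19 and 23, so General Y's minimax is 19. These differ, so the equilibrium is in mixed strategies.
Let General X play A with probability p. General Y is indifferent when 19p + 16(1−p) = 14p + 23(1−p), giving p = 7/12.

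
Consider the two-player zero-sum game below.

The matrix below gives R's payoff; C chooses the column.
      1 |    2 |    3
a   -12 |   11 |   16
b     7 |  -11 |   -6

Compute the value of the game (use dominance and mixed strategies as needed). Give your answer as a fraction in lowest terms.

Column 3 is strictly dominated by 2 for C (it gives R more in every row).
The remaining 2×2 game on (a, b) × (1, 2) has no saddle point. Let R play a with probability p; indifference gives −12p + 7(1−p) = 11p − 11(1−p), so p = 18/41.
Similarly C's optimal q on 1 is 22/41, and the value is -12·(22/41) + (11)·(19/41) = -55/41.

-55/41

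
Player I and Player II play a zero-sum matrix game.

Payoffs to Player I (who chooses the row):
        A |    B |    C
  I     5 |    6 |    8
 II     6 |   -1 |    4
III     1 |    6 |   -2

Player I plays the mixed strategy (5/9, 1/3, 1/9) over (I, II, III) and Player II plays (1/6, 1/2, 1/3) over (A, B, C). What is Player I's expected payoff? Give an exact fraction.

Against (1/6, 1/2, 1/3), each row's expected payoff is I: 13/2; II: 11/6; III: 5/2.
Taking the (5/9, 1/3, 1/9)-weighted average: (5/9)·(13/2) + (1/3)·(11/6) + (1/9)·(5/2) = 9/2.

9/2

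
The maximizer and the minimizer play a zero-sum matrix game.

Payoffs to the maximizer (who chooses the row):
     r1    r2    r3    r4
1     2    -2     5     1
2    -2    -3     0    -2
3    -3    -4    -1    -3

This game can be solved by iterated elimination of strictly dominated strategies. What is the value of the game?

Column r3 is strictly dominated by r1 for the minimizer (2<5, -2<0, -3<-1); eliminate r3.
Row 3 is strictly dominated by row 1 (2>-3, -2>-4, 1>-3); eliminate 3.
Column r1 is strictly dominated by r2 for the minimizer (-2<2, -3<-2); eliminate r1.
Column r4 is strictly dominated by r2 for the minimizer (-2<1, -3<-2); eliminate r4.
Row 2 is strictly dominated by row 1 (-2>-3); eliminate 2.
Only (1, r2) remains, with payoff -2.

-2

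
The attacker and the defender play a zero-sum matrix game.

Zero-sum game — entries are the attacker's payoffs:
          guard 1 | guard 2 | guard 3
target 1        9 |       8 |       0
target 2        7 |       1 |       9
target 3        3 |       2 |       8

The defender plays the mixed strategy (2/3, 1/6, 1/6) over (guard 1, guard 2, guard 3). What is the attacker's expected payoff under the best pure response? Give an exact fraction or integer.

22/3

target 1: (9)·(2/3) + (8)·(1/6) + (0)·(1/6) = 22/3.
target 2: (7)·(2/3) + (1)·(1/6) + (9)·(1/6) = 19/3.
target 3: (3)·(2/3) + (2)·(1/6) + (8)·(1/6) = 11/3.
The best pure response is target 1 with expected payoff 22/3.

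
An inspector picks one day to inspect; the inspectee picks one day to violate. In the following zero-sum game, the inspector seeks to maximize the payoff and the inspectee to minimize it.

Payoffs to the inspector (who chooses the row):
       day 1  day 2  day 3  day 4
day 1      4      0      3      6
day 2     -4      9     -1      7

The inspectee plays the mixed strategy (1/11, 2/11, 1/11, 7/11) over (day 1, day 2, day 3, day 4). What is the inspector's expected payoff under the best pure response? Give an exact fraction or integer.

62/11

day 1: (4)·(1/11) + (0)·(2/11) + (3)·(1/11) + (6)·(7/11) = 49/11.
day 2: (-4)·(1/11) + (9)·(2/11) + (-1)·(1/11) + (7)·(7/11) = 62/11.
The best pure response is day 2 with expected payoff 62/11.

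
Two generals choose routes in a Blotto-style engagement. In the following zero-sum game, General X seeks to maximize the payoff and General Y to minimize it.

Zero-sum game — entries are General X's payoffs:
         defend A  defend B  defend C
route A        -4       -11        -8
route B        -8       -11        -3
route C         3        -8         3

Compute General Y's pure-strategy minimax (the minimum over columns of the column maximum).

-8

The worst case (largest entry) in each column is defend A: 3, defend B: -8, defend C: 3.
The best (smallest) of these is -8.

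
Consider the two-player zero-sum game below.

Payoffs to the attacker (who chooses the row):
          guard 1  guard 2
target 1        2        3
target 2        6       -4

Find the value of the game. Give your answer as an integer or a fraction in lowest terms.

26/11

Row minima are 2 and -4, so the attacker's maximin is 2; column maxima are 6 and 3, so the defender's minimax is 3. These differ, so the equilibrium is in mixed strategies.
Let the attacker play target 1 with probability p. The defender is indifferent when 2p + 6(1−p) = 3p − 4(1−p), giving p = 10/11.
Let the defender play guard 1 with probability q. The attacker is indifferent when 2q + 3(1−q) = 6q − 4(1−q), giving q = 7/11.
The value is 2·(7/11) + (3)·(4/11) = 26/11.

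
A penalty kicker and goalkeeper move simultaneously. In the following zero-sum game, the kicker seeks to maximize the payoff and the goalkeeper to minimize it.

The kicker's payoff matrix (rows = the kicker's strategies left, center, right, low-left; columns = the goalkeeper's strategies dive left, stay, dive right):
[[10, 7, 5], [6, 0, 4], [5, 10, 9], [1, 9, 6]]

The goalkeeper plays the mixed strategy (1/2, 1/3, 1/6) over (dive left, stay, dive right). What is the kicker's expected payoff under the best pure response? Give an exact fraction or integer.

left: (10)·(1/2) + (7)·(1/3) + (5)·(1/6) = 49/6.
center: (6)·(1/2) + (0)·(1/3) + (4)·(1/6) = 11/3.
right: (5)·(1/2) + (10)·(1/3) + (9)·(1/6) = 22/3.
low-left: (1)·(1/2) + (9)·(1/3) + (6)·(1/6) = 9/2.
The best pure response is left with expected payoff 49/6.

49/6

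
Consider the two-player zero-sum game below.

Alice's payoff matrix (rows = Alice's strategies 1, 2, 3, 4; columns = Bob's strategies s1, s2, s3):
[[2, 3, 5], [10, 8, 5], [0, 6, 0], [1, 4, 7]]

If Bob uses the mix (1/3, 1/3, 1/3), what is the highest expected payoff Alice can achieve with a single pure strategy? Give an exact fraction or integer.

23/3

1: (2)·(1/3) + (3)·(1/3) + (5)·(1/3) = 10/3.
2: (10)·(1/3) + (8)·(1/3) + (5)·(1/3) = 23/3.
3: (0)·(1/3) + (6)·(1/3) + (0)·(1/3) = 2.
4: (1)·(1/3) + (4)·(1/3) + (7)·(1/3) = 4.
The best pure response is 2 with expected payoff 23/3.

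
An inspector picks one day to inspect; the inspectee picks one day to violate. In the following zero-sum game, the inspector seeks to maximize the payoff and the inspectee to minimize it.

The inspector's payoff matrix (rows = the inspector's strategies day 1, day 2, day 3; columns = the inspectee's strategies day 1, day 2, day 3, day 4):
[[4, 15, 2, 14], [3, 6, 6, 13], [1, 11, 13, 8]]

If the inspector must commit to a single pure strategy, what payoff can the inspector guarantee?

3

The worst-case payoff for each row is day 1: 2, day 2: 3, day 3: 1.
The best of these is 3.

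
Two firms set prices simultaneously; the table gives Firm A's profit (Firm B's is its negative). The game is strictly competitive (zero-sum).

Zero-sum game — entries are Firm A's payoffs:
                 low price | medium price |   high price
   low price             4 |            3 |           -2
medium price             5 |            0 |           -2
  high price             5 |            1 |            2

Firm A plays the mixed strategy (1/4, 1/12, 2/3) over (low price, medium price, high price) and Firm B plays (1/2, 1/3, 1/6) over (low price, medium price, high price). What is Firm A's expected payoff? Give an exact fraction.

Against (1/2, 1/3, 1/6), each row's expected payoff is low price: 8/3; medium price: 13/6; high price: 19/6.
Taking the (1/4, 1/12, 2/3)-weighted average: (1/4)·(8/3) + (1/12)·(13/6) + (2/3)·(19/6) = 71/24.

71/24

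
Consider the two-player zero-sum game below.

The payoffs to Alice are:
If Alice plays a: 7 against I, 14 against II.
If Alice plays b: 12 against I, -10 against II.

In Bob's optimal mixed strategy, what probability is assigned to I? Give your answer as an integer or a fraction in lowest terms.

24/29

Row minima are 7 and -10, so Alice's maximin is 7; column maxima are 12 and 14, so Bob's minimax is 12. These differ, so the equilibrium is in mixed strategies.
Let Bob play I with probability q. Alice is indifferent when 7q + 14(1−q) = 12q − 10(1−q), giving q = 24/29.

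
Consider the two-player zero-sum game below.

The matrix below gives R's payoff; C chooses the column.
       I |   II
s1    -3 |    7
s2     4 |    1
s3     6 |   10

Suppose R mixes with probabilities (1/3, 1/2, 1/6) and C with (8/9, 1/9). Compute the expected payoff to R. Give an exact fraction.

41/18

Against (8/9, 1/9), each row's expected payoff is s1: -17/9; s2: 11/3; s3: 58/9.
Taking the (1/3, 1/2, 1/6)-weighted average: (1/3)·(-17/9) + (1/2)·(11/3) + (1/6)·(58/9) = 41/18.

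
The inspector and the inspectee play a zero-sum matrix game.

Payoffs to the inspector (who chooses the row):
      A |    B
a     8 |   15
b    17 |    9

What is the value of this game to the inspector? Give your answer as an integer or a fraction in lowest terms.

61/5

Row minima are 8 and 9, so the inspector's maximin is 9; column maxima are 17 and 15, so the inspectee's minimax is 15. These differ, so the equilibrium is in mixed strategies.
Let the inspector play a with probability p. The inspectee is indifferent when 8p + 17(1−p) = 15p + 9(1−p), giving p = 8/15.
Let the inspectee play A with probability q. The inspector is indifferent when 8q + 15(1−q) = 17q + 9(1−q), giving q = 2/5.
The value is 8·(2/5) + (15)·(3/5) = 61/5.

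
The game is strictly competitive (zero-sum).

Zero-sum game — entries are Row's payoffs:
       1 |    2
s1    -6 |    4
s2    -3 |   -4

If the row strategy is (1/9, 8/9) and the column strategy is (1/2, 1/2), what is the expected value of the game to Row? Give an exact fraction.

-29/9

Against (1/2, 1/2), each row's expected payoff is s1: -1; s2: -7/2.
Taking the (1/9, 8/9)-weighted average: (1/9)·(-1) + (8/9)·(-7/2) = -29/9.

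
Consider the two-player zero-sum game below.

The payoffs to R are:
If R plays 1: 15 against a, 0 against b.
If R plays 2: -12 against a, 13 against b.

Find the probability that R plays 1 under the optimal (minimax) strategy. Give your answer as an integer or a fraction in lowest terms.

Row minima are 0 and -12, so R's maximin is 0; column maxima are 15 and 13, so C's minimax is 13. These differ, so the equilibrium is in mixed strategies.
Let R play 1 with probability p. C is indifferent when 15p − 12(1−p) = 13(1−p), giving p = 5/8.

5/8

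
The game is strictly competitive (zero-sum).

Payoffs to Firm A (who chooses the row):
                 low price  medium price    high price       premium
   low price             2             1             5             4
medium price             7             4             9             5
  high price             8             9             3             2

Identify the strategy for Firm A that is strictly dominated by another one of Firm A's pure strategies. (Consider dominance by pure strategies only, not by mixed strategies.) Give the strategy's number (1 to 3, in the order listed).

1

Compare low price with medium price: 7 > 2, 4 > 1, 9 > 5, 5 > 4.
So medium price strictly dominates low price for Firm A; low price is strictly dominated.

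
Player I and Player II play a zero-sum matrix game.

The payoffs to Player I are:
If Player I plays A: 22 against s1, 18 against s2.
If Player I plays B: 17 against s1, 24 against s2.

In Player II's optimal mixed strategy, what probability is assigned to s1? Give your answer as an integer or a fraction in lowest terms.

Row minima are 18 and 17, so Player I's maximin is 18; column maxima are 22 and 24, so Player II's minimax is 22. These differ, so the equilibrium is in mixed strategies.
Let Player II play s1 with probability q. Player I is indifferent when 22q + 18(1−q) = 17q + 24(1−q), giving q = 6/11.

6/11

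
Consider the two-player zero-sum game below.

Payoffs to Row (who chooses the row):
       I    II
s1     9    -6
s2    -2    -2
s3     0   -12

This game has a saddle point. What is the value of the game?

Row minima: -6, -2, -12 → Row's maximin is -2.
Column maxima: 9, -2 → Column's minimax is -2.
They coincide at (s2, II), so the value is -2.

-2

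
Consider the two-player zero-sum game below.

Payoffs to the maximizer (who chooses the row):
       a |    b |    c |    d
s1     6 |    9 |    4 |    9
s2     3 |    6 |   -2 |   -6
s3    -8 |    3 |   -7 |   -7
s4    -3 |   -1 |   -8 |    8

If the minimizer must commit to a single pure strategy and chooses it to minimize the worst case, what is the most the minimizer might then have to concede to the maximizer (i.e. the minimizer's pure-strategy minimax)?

4

The worst case (largest entry) in each column is a: 6, b: 9, c: 4, d: 9.
The best (smallest) of these is 4.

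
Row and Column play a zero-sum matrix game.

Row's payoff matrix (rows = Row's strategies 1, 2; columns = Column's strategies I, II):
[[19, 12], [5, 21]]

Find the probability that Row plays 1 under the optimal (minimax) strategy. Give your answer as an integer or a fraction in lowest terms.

16/23

Row minima are 12 and 5, so Row's maximin is 12; column maxima are 19 and 21, so Column's minimax is 19. These differ, so the equilibrium is in mixed strategies.
Let Row play 1 with probability p. Column is indifferent when 19p + 5(1−p) = 12p + 21(1−p), giving p = 16/23.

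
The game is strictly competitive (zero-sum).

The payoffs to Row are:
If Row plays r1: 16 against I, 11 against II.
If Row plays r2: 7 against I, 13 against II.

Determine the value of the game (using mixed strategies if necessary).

Row minima are 11 and 7, so Row's maximin is 11; column maxima are 16 and 13, so Column's minimax is 13. These differ, so the equilibrium is in mixed strategies.
Let Row play r1 with probability p. Column is indifferent when 16p + 7(1−p) = 11p + 13(1−p), giving p = 6/11.
Let Column play I with probability q. Row is indifferent when 16q + 11(1−q) = 7q + 13(1−q), giving q = 2/11.
The value is 16·(2/11) + (11)·(9/11) = 131/11.

131/11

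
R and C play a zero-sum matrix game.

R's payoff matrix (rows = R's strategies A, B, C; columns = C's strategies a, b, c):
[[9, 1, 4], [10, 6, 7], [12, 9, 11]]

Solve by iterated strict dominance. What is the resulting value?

Row B is strictly dominated by row C (12>10, 9>6, 11>7); eliminate B.
Column a is strictly dominated by b for C (1<9, 9<12); eliminate a.
Row A is strictly dominated by row C (9>1, 11>4); eliminate A.
Column c is strictly dominated by b for C (9<11); eliminate c.
Only (C, b) remains, with payoff 9.

9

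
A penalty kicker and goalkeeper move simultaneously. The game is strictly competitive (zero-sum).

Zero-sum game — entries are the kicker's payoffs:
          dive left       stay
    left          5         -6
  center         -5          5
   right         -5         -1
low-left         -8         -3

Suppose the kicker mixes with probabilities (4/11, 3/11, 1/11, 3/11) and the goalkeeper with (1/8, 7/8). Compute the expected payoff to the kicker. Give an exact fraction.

Against (1/8, 7/8), each row's expected payoff is left: -37/8; center: 15/4; right: -3/2; low-left: -29/8.
Taking the (4/11, 3/11, 1/11, 3/11)-weighted average: (4/11)·(-37/8) + (3/11)·(15/4) + (1/11)·(-3/2) + (3/11)·(-29/8) = -157/88.

-157/88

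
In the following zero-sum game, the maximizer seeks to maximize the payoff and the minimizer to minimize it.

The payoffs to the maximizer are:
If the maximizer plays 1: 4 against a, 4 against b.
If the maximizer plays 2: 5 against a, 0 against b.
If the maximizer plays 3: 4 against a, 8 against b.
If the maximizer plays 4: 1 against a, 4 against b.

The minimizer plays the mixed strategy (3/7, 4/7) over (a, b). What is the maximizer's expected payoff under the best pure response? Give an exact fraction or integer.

1: (4)·(3/7) + (4)·(4/7) = 4.
2: (5)·(3/7) + (0)·(4/7) = 15/7.
3: (4)·(3/7) + (8)·(4/7) = 44/7.
4: (1)·(3/7) + (4)·(4/7) = 19/7.
The best pure response is 3 with expected payoff 44/7.

44/7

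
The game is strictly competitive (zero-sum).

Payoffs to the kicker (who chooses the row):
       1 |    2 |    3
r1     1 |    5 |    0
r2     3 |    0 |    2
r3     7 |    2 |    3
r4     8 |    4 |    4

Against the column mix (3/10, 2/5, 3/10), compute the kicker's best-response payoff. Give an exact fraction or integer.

26/5

r1: (1)·(3/10) + (5)·(2/5) + (0)·(3/10) = 23/10.
r2: (3)·(3/10) + (0)·(2/5) + (2)·(3/10) = 3/2.
r3: (7)·(3/10) + (2)·(2/5) + (3)·(3/10) = 19/5.
r4: (8)·(3/10) + (4)·(2/5) + (4)·(3/10) = 26/5.
The best pure response is r4 with expected payoff 26/5.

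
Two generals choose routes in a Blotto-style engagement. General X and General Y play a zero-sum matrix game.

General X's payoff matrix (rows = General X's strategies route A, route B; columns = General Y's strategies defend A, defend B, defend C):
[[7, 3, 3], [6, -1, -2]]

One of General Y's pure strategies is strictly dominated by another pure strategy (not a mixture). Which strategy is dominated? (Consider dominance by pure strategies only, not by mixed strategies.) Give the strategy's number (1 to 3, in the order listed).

General Y prefers columns that give General X less. Compare defend A with defend B: 3 < 7, -1 < 6.
So defend B strictly dominates defend A for General Y; defend A is strictly dominated.

1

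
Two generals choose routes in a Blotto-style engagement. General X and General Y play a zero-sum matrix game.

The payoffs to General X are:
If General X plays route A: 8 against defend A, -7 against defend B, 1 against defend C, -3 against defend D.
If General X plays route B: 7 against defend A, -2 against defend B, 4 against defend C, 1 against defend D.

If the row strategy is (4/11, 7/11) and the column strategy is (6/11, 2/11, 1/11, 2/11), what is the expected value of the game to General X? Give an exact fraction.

Against (6/11, 2/11, 1/11, 2/11), each row's expected payoff is route A: 29/11; route B: 4.
Taking the (4/11, 7/11)-weighted average: (4/11)·(29/11) + (7/11)·(4) = 424/121.

424/121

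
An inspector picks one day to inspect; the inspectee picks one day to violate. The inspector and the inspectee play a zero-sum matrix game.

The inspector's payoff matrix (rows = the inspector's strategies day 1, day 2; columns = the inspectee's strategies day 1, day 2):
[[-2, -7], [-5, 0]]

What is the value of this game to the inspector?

Row minima are -7 and -5, so the inspector's maximin is -5; column maxima are -2 and 0, so the inspectee's minimax is -2. These differ, so the equilibrium is in mixed strategies.
Let the inspector play day 1 with probability p. The inspectee is indifferent when −2p − 5(1−p) = −7p, giving p = 1/2.
Let the inspectee play day 1 with probability q. The inspector is indifferent when −2q − 7(1−q) = −5q, giving q = 7/10.
The value is -2·(7/10) + (-7)·(3/10) = -7/2.

-7/2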